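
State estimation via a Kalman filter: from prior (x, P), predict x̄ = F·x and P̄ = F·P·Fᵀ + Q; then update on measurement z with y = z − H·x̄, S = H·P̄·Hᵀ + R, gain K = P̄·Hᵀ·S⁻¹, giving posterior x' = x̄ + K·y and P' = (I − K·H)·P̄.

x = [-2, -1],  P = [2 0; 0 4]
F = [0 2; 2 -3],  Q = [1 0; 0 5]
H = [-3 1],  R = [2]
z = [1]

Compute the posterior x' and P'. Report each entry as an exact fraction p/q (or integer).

x̄ = F·x = [-2, -1]
P̄ = F·P·Fᵀ + Q = [17 -24; -24 49]
y = z − H·x̄ = [-4]
S = H·P̄·Hᵀ + R = [348]
K = P̄·Hᵀ·S⁻¹ = [-25/116; 121/348]
x' = x̄ + K·y = [-33/29, -208/87]
P' = (I − K·H)·P̄ = [97/116 241/116; 241/116 2411/348]

x' = [-33/29, -208/87]
P' = [97/116 241/116; 241/116 2411/348]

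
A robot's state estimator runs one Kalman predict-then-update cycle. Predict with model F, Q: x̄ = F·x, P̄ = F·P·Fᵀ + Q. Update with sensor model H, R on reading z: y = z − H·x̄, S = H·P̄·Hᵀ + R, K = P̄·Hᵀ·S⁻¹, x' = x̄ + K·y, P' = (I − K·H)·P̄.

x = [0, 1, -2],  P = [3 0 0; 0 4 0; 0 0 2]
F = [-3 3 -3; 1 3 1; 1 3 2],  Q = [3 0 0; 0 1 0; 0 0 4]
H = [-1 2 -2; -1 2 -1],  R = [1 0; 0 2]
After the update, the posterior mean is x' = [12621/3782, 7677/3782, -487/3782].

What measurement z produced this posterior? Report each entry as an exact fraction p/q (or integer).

z = [1, 1]

x̄ = F·x = [9, 1, -1]
P̄ = F·P·Fᵀ + Q = [84 21 15; 21 42 43; 15 43 51]
S = H·P̄·Hᵀ + R = [89 57; 57 79]
K = P̄·Hᵀ·S⁻¹ = [-2439/3782 -969/3782; -2957/3782 3091/3782; -3589/3782 3547/3782]
x' − x̄ = [-21417/3782, 3895/3782, 3295/3782] = K·y
y = (KᵀK)⁻¹·Kᵀ·(x' − x̄) = [6, 7]
z = y + H·x̄ = [6, 7] + [-5, -6] = [1, 1]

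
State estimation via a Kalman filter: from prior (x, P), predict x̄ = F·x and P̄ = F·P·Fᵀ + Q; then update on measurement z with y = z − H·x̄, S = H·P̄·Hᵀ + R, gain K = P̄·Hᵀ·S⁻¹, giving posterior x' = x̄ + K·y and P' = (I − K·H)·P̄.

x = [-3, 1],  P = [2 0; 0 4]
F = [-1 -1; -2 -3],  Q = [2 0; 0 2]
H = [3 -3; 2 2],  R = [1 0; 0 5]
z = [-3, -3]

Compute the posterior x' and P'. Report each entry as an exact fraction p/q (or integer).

x' = [-18106/17467, -1627/17467]
P' = [5528/17467 4672/17467; 4672/17467 5718/17467]

x̄ = F·x = [2, 3]
P̄ = F·P·Fᵀ + Q = [8 16; 16 46]
y = z − H·x̄ = [0, -13]
S = H·P̄·Hᵀ + R = [199 -228; -228 349]
K = P̄·Hᵀ·S⁻¹ = [2568/17467 4080/17467; -3138/17467 4156/17467]
x' = x̄ + K·y = [-18106/17467, -1627/17467]
P' = (I − K·H)·P̄ = [5528/17467 4672/17467; 4672/17467 5718/17467]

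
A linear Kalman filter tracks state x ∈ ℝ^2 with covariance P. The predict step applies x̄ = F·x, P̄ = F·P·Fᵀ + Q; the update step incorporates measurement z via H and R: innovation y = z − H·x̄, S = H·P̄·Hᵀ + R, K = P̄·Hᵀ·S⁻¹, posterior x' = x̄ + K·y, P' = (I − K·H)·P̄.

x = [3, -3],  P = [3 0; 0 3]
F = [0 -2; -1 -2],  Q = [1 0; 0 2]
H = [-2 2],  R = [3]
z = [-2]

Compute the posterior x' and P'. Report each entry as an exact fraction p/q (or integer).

x̄ = F·x = [6, 3]
P̄ = F·P·Fᵀ + Q = [13 12; 12 17]
y = z − H·x̄ = [4]
S = H·P̄·Hᵀ + R = [27]
K = P̄·Hᵀ·S⁻¹ = [-2/27; 10/27]
x' = x̄ + K·y = [154/27, 121/27]
P' = (I − K·H)·P̄ = [347/27 344/27; 344/27 359/27]

x' = [154/27, 121/27]
P' = [347/27 344/27; 344/27 359/27]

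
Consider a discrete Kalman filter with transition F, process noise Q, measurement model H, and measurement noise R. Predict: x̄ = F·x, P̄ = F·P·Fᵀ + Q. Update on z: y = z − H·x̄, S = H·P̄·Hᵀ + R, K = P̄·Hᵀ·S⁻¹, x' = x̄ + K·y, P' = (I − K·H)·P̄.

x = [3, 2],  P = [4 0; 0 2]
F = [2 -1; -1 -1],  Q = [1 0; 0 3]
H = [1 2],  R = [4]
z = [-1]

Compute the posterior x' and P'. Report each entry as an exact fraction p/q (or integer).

x̄ = F·x = [4, -5]
P̄ = F·P·Fᵀ + Q = [19 -6; -6 9]
y = z − H·x̄ = [5]
S = H·P̄·Hᵀ + R = [35]
K = P̄·Hᵀ·S⁻¹ = [1/5; 12/35]
x' = x̄ + K·y = [5, -23/7]
P' = (I − K·H)·P̄ = [88/5 -42/5; -42/5 171/35]

x' = [5, -23/7]
P' = [88/5 -42/5; -42/5 171/35]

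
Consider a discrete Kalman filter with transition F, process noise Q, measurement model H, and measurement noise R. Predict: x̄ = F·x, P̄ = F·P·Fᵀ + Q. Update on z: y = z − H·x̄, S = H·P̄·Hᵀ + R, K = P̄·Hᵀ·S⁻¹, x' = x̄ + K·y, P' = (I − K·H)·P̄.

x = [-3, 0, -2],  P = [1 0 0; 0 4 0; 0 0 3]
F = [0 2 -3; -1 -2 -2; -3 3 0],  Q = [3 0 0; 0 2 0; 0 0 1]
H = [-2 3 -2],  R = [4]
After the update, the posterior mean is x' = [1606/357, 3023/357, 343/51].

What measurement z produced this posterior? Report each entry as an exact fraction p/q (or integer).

x̄ = F·x = [6, 7, 9]
P̄ = F·P·Fᵀ + Q = [46 2 24; 2 31 -21; 24 -21 46]
S = H·P̄·Hᵀ + R = [1071]
K = P̄·Hᵀ·S⁻¹ = [-134/1071; 131/1071; -29/153]
x' − x̄ = [-536/357, 524/357, -116/51] = K·y
y = (KᵀK)⁻¹·Kᵀ·(x' − x̄) = [12]
z = y + H·x̄ = [12] + [-9] = [3]

z = [3]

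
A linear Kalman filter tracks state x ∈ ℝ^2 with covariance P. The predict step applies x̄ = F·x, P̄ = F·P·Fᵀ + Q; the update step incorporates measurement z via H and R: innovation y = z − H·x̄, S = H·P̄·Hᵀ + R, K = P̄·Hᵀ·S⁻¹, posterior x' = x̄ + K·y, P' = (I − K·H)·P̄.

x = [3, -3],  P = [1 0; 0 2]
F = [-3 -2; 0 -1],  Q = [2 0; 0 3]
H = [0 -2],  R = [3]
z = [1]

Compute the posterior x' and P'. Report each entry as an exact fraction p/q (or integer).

x' = [-125/23, -1/23]
P' = [373/23 12/23; 12/23 15/23]

x̄ = F·x = [-3, 3]
P̄ = F·P·Fᵀ + Q = [19 4; 4 5]
y = z − H·x̄ = [7]
S = H·P̄·Hᵀ + R = [23]
K = P̄·Hᵀ·S⁻¹ = [-8/23; -10/23]
x' = x̄ + K·y = [-125/23, -1/23]
P' = (I − K·H)·P̄ = [373/23 12/23; 12/23 15/23]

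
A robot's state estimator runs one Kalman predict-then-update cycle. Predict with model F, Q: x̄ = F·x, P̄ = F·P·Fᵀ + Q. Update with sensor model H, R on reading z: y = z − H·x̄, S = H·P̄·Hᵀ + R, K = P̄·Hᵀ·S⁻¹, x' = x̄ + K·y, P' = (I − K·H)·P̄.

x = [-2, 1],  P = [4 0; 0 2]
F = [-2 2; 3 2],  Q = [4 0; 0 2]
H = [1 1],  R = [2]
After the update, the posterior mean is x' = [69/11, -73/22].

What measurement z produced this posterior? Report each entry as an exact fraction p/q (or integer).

x̄ = F·x = [6, -4]
P̄ = F·P·Fᵀ + Q = [28 -16; -16 46]
S = H·P̄·Hᵀ + R = [44]
K = P̄·Hᵀ·S⁻¹ = [3/11; 15/22]
x' − x̄ = [3/11, 15/22] = K·y
y = (KᵀK)⁻¹·Kᵀ·(x' − x̄) = [1]
z = y + H·x̄ = [1] + [2] = [3]

z = [3]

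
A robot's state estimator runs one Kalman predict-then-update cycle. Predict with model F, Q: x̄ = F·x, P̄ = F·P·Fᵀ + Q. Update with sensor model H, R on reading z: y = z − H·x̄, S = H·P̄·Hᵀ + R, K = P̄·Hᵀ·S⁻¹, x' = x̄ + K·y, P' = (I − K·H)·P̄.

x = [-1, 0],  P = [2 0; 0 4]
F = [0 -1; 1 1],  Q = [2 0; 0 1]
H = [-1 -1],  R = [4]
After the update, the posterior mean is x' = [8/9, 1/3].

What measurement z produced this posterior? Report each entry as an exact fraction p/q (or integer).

z = [-3]

x̄ = F·x = [0, -1]
P̄ = F·P·Fᵀ + Q = [6 -4; -4 7]
S = H·P̄·Hᵀ + R = [9]
K = P̄·Hᵀ·S⁻¹ = [-2/9; -1/3]
x' − x̄ = [8/9, 4/3] = K·y
y = (KᵀK)⁻¹·Kᵀ·(x' − x̄) = [-4]
z = y + H·x̄ = [-4] + [1] = [-3]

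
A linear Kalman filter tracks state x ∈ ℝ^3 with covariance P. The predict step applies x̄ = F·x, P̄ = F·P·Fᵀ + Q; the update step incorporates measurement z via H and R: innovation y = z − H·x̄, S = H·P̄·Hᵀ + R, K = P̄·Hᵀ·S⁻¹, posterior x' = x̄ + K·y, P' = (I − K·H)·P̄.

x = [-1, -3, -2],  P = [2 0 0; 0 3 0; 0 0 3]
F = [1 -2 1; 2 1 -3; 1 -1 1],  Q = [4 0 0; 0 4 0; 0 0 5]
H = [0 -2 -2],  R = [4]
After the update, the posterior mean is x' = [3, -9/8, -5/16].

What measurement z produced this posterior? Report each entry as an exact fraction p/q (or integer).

x̄ = F·x = [3, 1, 0]
P̄ = F·P·Fᵀ + Q = [21 -11 11; -11 42 -8; 11 -8 13]
S = H·P̄·Hᵀ + R = [160]
K = P̄·Hᵀ·S⁻¹ = [0; -17/40; -1/16]
x' − x̄ = [0, -17/8, -5/16] = K·y
y = (KᵀK)⁻¹·Kᵀ·(x' − x̄) = [5]
z = y + H·x̄ = [5] + [-2] = [3]

z = [3]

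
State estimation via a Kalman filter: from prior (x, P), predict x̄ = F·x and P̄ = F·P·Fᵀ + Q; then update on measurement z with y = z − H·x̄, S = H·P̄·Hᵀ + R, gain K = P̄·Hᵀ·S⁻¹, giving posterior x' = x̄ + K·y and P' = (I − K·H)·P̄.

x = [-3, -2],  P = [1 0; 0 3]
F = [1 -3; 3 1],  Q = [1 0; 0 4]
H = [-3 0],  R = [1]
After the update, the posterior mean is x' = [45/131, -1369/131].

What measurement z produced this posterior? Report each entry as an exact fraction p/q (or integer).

z = [-1]

x̄ = F·x = [3, -11]
P̄ = F·P·Fᵀ + Q = [29 -6; -6 16]
S = H·P̄·Hᵀ + R = [262]
K = P̄·Hᵀ·S⁻¹ = [-87/262; 9/131]
x' − x̄ = [-348/131, 72/131] = K·y
y = (KᵀK)⁻¹·Kᵀ·(x' − x̄) = [8]
z = y + H·x̄ = [8] + [-9] = [-1]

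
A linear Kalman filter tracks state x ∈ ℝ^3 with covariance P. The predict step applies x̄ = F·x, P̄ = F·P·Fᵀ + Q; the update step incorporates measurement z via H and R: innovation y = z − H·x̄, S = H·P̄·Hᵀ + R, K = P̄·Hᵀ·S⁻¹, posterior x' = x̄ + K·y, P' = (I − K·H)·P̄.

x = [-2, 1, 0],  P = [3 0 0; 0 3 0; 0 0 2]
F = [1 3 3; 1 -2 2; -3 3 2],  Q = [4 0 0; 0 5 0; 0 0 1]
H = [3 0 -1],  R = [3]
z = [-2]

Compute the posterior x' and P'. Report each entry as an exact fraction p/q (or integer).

x' = [143/59, -688/177, 549/59]
P' = [422/59 -387/59 1203/59; -387/59 4906/177 -1166/59; 1203/59 -1166/59 7191/118]

x̄ = F·x = [1, -4, 9]
P̄ = F·P·Fᵀ + Q = [52 -3 30; -3 28 -19; 30 -19 63]
y = z − H·x̄ = [4]
S = H·P̄·Hᵀ + R = [354]
K = P̄·Hᵀ·S⁻¹ = [21/59; 5/177; 9/118]
x' = x̄ + K·y = [143/59, -688/177, 549/59]
P' = (I − K·H)·P̄ = [422/59 -387/59 1203/59; -387/59 4906/177 -1166/59; 1203/59 -1166/59 7191/118]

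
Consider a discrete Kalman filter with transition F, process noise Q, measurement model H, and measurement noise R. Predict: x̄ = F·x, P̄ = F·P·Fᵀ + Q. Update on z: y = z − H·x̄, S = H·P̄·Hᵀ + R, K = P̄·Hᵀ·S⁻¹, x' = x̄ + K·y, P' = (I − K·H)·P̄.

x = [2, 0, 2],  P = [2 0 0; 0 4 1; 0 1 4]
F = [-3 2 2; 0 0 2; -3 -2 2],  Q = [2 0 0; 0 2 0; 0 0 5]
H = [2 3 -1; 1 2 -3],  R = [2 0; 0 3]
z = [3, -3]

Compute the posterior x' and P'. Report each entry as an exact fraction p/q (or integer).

x̄ = F·x = [-2, 4, -2]
P̄ = F·P·Fᵀ + Q = [60 20 18; 20 18 12; 18 12 47]
y = z − H·x̄ = [-7, -15]
S = H·P̄·Hᵀ + R = [547 251; 251 386]
K = P̄·Hᵀ·S⁻¹ = [50986/148141 -15500/148141; 26632/148141 -9642/148141; 34499/148141 -60428/148141]
x' = x̄ + K·y = [-420684/148141, 550770/148141, 368645/148141]
P' = (I − K·H)·P̄ = [1341728/148141 -908032/148141 -142612/148141; -908032/148141 675554/148141 157334/148141; -142612/148141 157334/148141 117780/148141]

x' = [-420684/148141, 550770/148141, 368645/148141]
P' = [1341728/148141 -908032/148141 -142612/148141; -908032/148141 675554/148141 157334/148141; -142612/148141 157334/148141 117780/148141]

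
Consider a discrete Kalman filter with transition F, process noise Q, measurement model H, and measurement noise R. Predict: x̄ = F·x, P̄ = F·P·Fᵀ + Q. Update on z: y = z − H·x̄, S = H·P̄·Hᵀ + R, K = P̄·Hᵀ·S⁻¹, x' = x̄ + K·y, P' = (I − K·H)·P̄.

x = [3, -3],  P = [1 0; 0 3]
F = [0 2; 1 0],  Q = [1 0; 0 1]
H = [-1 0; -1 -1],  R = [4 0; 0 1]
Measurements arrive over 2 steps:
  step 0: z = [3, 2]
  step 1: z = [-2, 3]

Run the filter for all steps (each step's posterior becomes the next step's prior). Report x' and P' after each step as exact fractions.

step 0: x' = [-449/103, 265/103], P' = [156/103 -104/103; -104/103 138/103]
step 1: x' = [4682/2143, -9794/2143], P' = [3764/2143 -2870/2143; -2870/2143 7171/4286]

step 0: x̄ = F·x = [-6, 3]
step 0: P̄ = F·P·Fᵀ + Q = [13 0; 0 2]
step 0: y = z − H·x̄ = [-3, -1]
step 0: S = H·P̄·Hᵀ + R = [17 13; 13 16]
step 0: K = P̄·Hᵀ·S⁻¹ = [-39/103 -52/103; 26/103 -34/103]
step 0: x' = x̄ + K·y = [-449/103, 265/103]
step 0: P' = (I − K·H)·P̄ = [156/103 -104/103; -104/103 138/103]
step 1: x̄ = F·x = [530/103, -449/103]
step 1: P̄ = F·P·Fᵀ + Q = [655/103 -208/103; -208/103 259/103]
step 1: y = z − H·x̄ = [324/103, 390/103]
step 1: S = H·P̄·Hᵀ + R = [1067/103 447/103; 447/103 601/103]
step 1: K = P̄·Hᵀ·S⁻¹ = [-941/2143 -894/2143; 1435/4286 -1431/4286]
step 1: x' = x̄ + K·y = [4682/2143, -9794/2143]
step 1: P' = (I − K·H)·P̄ = [3764/2143 -2870/2143; -2870/2143 7171/4286]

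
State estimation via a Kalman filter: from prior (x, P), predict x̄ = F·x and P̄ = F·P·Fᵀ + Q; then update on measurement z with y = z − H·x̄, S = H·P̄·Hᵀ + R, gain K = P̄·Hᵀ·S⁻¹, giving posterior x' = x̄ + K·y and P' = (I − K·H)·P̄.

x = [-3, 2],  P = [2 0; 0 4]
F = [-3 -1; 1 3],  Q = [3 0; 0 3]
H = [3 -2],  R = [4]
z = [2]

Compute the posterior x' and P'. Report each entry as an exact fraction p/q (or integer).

x' = [940/203, 3595/609]
P' = [968/203 1378/203; 1378/203 6473/609]

x̄ = F·x = [7, 3]
P̄ = F·P·Fᵀ + Q = [25 -18; -18 41]
y = z − H·x̄ = [-13]
S = H·P̄·Hᵀ + R = [609]
K = P̄·Hᵀ·S⁻¹ = [37/203; -136/609]
x' = x̄ + K·y = [940/203, 3595/609]
P' = (I − K·H)·P̄ = [968/203 1378/203; 1378/203 6473/609]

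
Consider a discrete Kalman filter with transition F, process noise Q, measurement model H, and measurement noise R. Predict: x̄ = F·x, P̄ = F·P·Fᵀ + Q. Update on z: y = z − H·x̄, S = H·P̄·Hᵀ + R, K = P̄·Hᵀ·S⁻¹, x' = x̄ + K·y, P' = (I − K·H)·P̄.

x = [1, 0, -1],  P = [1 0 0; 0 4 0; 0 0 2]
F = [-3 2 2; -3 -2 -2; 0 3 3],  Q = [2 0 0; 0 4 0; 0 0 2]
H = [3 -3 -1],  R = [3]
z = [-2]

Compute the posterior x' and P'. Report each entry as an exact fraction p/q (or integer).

x' = [-1927/545, -277/109, -103/109]
P' = [6079/545 1101/109 276/109; 1101/109 1153/109 -84/109; 276/109 -84/109 984/109]

x̄ = F·x = [-5, -1, -3]
P̄ = F·P·Fᵀ + Q = [35 -15 36; -15 37 -36; 36 -36 56]
y = z − H·x̄ = [7]
S = H·P̄·Hᵀ + R = [545]
K = P̄·Hᵀ·S⁻¹ = [114/545; -24/109; 32/109]
x' = x̄ + K·y = [-1927/545, -277/109, -103/109]
P' = (I − K·H)·P̄ = [6079/545 1101/109 276/109; 1101/109 1153/109 -84/109; 276/109 -84/109 984/109]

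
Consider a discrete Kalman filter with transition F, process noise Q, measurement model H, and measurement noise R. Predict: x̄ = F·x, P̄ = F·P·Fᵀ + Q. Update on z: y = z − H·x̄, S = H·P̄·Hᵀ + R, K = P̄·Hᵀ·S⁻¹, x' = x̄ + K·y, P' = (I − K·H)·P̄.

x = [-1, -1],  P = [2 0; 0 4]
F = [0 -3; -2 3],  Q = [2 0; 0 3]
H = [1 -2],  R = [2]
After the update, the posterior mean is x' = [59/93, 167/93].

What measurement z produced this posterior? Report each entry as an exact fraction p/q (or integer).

z = [-3]

x̄ = F·x = [3, -1]
P̄ = F·P·Fᵀ + Q = [38 -36; -36 47]
S = H·P̄·Hᵀ + R = [372]
K = P̄·Hᵀ·S⁻¹ = [55/186; -65/186]
x' − x̄ = [-220/93, 260/93] = K·y
y = (KᵀK)⁻¹·Kᵀ·(x' − x̄) = [-8]
z = y + H·x̄ = [-8] + [5] = [-3]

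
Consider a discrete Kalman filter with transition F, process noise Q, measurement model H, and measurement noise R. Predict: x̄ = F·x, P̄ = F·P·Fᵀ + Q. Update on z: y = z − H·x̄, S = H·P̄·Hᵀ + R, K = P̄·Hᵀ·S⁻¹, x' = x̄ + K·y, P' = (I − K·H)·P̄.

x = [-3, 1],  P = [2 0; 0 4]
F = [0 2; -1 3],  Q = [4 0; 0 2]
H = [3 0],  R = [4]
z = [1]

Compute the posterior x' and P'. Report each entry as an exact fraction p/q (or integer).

x̄ = F·x = [2, 6]
P̄ = F·P·Fᵀ + Q = [20 24; 24 40]
y = z − H·x̄ = [-5]
S = H·P̄·Hᵀ + R = [184]
K = P̄·Hᵀ·S⁻¹ = [15/46; 9/23]
x' = x̄ + K·y = [17/46, 93/23]
P' = (I − K·H)·P̄ = [10/23 12/23; 12/23 272/23]

x' = [17/46, 93/23]
P' = [10/23 12/23; 12/23 272/23]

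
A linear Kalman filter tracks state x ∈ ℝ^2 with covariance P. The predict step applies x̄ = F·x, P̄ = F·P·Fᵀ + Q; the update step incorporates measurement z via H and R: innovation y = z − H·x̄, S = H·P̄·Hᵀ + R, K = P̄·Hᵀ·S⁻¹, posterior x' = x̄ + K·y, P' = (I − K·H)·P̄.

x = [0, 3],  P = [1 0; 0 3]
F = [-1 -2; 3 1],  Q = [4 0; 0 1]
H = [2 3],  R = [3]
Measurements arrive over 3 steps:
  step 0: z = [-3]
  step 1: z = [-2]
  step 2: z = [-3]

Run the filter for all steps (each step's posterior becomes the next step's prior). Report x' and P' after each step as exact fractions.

step 0: x̄ = F·x = [-6, 3]
step 0: P̄ = F·P·Fᵀ + Q = [17 -9; -9 13]
step 0: y = z − H·x̄ = [0]
step 0: S = H·P̄·Hᵀ + R = [80]
step 0: K = P̄·Hᵀ·S⁻¹ = [7/80; 21/80]
step 0: x' = x̄ + K·y = [-6, 3]
step 0: P' = (I − K·H)·P̄ = [1311/80 -867/80; -867/80 599/80]
step 1: x̄ = F·x = [0, -15]
step 1: P̄ = F·P·Fᵀ + Q = [559/80 469/40; 469/40 1819/20]
step 1: y = z − H·x̄ = [43]
step 1: S = H·P̄·Hᵀ + R = [4951/5]
step 1: K = P̄·Hᵀ·S⁻¹ = [983/19804; 2963/9902]
step 1: x' = x̄ + K·y = [42269/19804, -21121/9902]
step 1: P' = (I − K·H)·P̄ = [45033/9902 -59061/19804; -59061/19804 11325/4951]
step 2: x̄ = F·x = [42215/19804, 84565/19804]
step 2: P̄ = F·P·Fᵀ + Q = [57119/9902 52629/19804; 52629/19804 130333/4951]
step 2: y = z − H·x̄ = [-397537/19804]
step 2: S = H·P̄·Hᵀ + R = [1459975/4951]
step 2: K = P̄·Hᵀ·S⁻¹ = [386363/5839900; 834627/2919950]
step 2: x' = x̄ + K·y = [18771519/23359600, -17141899/11679800]
step 2: P' = (I − K·H)·P̄ = [104597481/23359600 -34093101/11679800; -34093101/11679800 13033621/5839900]

step 0: x' = [-6, 3], P' = [1311/80 -867/80; -867/80 599/80]
step 1: x' = [42269/19804, -21121/9902], P' = [45033/9902 -59061/19804; -59061/19804 11325/4951]
step 2: x' = [18771519/23359600, -17141899/11679800], P' = [104597481/23359600 -34093101/11679800; -34093101/11679800 13033621/5839900]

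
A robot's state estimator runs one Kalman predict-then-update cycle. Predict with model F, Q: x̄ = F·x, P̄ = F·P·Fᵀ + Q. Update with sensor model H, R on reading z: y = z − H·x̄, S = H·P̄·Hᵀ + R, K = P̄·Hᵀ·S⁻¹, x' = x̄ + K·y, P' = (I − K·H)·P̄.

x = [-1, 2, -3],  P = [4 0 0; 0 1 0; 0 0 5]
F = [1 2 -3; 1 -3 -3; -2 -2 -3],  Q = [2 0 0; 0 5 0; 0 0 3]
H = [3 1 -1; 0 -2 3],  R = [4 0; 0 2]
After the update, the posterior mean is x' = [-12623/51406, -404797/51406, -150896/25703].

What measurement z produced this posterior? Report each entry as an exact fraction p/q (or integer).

z = [-3, -2]

x̄ = F·x = [12, 2, 7]
P̄ = F·P·Fᵀ + Q = [55 43 33; 43 63 43; 33 43 68]
S = H·P̄·Hᵀ + R = [604 -76; -76 350]
K = P̄·Hᵀ·S⁻¹ = [31119/102812 2644/25703; 26189/102812 1642/25703; 8717/51406 9612/25703]
x' − x̄ = [-629495/51406, -507609/51406, -330817/25703] = K·y
y = (KᵀK)⁻¹·Kᵀ·(x' − x̄) = [-34, -19]
z = y + H·x̄ = [-34, -19] + [31, 17] = [-3, -2]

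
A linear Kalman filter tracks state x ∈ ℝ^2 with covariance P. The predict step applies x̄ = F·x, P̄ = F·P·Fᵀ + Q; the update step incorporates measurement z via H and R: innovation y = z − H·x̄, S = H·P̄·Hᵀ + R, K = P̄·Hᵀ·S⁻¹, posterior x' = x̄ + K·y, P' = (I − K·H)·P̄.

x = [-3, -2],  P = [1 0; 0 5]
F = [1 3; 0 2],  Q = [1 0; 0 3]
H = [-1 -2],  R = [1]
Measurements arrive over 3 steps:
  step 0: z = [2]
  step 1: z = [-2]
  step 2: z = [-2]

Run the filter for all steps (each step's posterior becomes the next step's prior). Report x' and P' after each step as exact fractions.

step 0: x̄ = F·x = [-9, -4]
step 0: P̄ = F·P·Fᵀ + Q = [47 30; 30 23]
step 0: y = z − H·x̄ = [-15]
step 0: S = H·P̄·Hᵀ + R = [260]
step 0: K = P̄·Hᵀ·S⁻¹ = [-107/260; -19/65]
step 0: x' = x̄ + K·y = [-147/52, 5/13]
step 0: P' = (I − K·H)·P̄ = [771/260 -83/65; -83/65 51/65]
step 1: x̄ = F·x = [-87/52, 10/13]
step 1: P̄ = F·P·Fᵀ + Q = [175/52 28/13; 28/13 399/65]
step 1: y = z − H·x̄ = [-111/52]
step 1: S = H·P̄·Hᵀ + R = [9759/260]
step 1: K = P̄·Hᵀ·S⁻¹ = [-665/3253; -3752/9759]
step 1: x' = x̄ + K·y = [-4023/3253, 5172/3253]
step 1: P' = (I − K·H)·P̄ = [5845/3253 -2590/3253; -2590/3253 5761/9759]
step 2: x̄ = F·x = [11493/3253, 10344/3253]
step 2: P̄ = F·P·Fᵀ + Q = [10841/3253 6342/3253; 6342/3253 52321/9759]
step 2: y = z − H·x̄ = [25675/3253]
step 2: S = H·P̄·Hᵀ + R = [327670/9759]
step 2: K = P̄·Hᵀ·S⁻¹ = [-14115/65534; -61834/163835]
step 2: x' = x̄ + K·y = [120129/65534, 6586/32767]
step 2: P' = (I − K·H)·P̄ = [116323/65534 -25552/32767; -25552/32767 94797/163835]

step 0: x' = [-147/52, 5/13], P' = [771/260 -83/65; -83/65 51/65]
step 1: x' = [-4023/3253, 5172/3253], P' = [5845/3253 -2590/3253; -2590/3253 5761/9759]
step 2: x' = [120129/65534, 6586/32767], P' = [116323/65534 -25552/32767; -25552/32767 94797/163835]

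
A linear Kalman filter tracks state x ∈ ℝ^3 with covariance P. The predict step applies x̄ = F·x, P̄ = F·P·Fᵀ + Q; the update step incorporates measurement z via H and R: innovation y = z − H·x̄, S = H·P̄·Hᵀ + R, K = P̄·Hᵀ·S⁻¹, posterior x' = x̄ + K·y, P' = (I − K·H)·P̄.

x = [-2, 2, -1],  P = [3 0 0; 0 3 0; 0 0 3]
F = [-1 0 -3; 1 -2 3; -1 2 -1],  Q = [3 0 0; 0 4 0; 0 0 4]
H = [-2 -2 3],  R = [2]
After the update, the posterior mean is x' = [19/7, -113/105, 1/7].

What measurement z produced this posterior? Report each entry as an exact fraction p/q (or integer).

z = [-3]

x̄ = F·x = [5, -9, 7]
P̄ = F·P·Fᵀ + Q = [33 -30 12; -30 46 -24; 12 -24 22]
S = H·P̄·Hᵀ + R = [420]
K = P̄·Hᵀ·S⁻¹ = [1/14; -26/105; 3/14]
x' − x̄ = [-16/7, 832/105, -48/7] = K·y
y = (KᵀK)⁻¹·Kᵀ·(x' − x̄) = [-32]
z = y + H·x̄ = [-32] + [29] = [-3]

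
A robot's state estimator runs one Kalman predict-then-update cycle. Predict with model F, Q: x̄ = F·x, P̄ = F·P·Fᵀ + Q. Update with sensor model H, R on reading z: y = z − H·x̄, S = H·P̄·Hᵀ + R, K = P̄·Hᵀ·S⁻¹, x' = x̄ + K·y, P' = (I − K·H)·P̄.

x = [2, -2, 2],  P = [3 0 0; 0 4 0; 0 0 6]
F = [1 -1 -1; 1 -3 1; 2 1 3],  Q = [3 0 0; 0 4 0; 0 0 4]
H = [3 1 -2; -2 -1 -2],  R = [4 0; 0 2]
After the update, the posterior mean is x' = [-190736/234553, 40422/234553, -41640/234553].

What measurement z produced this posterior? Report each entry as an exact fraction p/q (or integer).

z = [-2, 2]

x̄ = F·x = [2, 10, 8]
P̄ = F·P·Fᵀ + Q = [16 9 -16; 9 49 12; -16 12 74]
S = H·P̄·Hᵀ + R = [691 138; 138 367]
K = P̄·Hᵀ·S⁻¹ = [33905/234553 -18501/234553; 31642/234553 -70057/234553; -49864/234553 -63056/234553]
x' − x̄ = [-659842/234553, -2305108/234553, -1918064/234553] = K·y
y = (KᵀK)⁻¹·Kᵀ·(x' − x̄) = [-2, 32]
z = y + H·x̄ = [-2, 32] + [0, -30] = [-2, 2]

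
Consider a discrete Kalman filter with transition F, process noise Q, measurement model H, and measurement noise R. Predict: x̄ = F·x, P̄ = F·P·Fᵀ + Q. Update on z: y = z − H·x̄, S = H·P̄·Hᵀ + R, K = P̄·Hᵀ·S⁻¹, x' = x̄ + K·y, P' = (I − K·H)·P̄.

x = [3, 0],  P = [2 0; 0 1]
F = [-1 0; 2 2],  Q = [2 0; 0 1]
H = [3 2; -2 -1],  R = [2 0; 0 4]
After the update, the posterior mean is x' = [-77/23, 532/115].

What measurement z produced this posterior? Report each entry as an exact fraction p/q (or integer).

z = [-1, 2]

x̄ = F·x = [-3, 6]
P̄ = F·P·Fᵀ + Q = [4 -4; -4 13]
S = H·P̄·Hᵀ + R = [42 -22; -22 17]
K = P̄·Hᵀ·S⁻¹ = [-2/23 -8/23; 64/115 49/115]
x' − x̄ = [-8/23, -158/115] = K·y
y = (KᵀK)⁻¹·Kᵀ·(x' − x̄) = [-4, 2]
z = y + H·x̄ = [-4, 2] + [3, 0] = [-1, 2]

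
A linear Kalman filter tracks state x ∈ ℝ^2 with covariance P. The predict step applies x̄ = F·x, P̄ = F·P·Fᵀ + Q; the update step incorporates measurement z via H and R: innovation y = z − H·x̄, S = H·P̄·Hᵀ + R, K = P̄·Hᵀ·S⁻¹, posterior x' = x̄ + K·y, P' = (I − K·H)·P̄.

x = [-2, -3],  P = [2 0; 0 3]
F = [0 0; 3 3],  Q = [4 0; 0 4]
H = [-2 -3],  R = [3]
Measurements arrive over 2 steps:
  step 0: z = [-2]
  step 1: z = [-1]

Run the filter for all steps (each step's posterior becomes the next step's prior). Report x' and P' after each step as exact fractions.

step 0: x̄ = F·x = [0, -15]
step 0: P̄ = F·P·Fᵀ + Q = [4 0; 0 49]
step 0: y = z − H·x̄ = [-47]
step 0: S = H·P̄·Hᵀ + R = [460]
step 0: K = P̄·Hᵀ·S⁻¹ = [-2/115; -147/460]
step 0: x' = x̄ + K·y = [94/115, 9/460]
step 0: P' = (I − K·H)·P̄ = [444/115 -294/115; -294/115 931/460]
step 1: x̄ = F·x = [0, 231/92]
step 1: P̄ = F·P·Fᵀ + Q = [4 0; 0 1007/92]
step 1: y = z − H·x̄ = [601/92]
step 1: S = H·P̄·Hᵀ + R = [10811/92]
step 1: K = P̄·Hᵀ·S⁻¹ = [-736/10811; -159/569]
step 1: x' = x̄ + K·y = [-4808/10811, 390/569]
step 1: P' = (I − K·H)·P̄ = [37356/10811 -1272/569; -1272/569 1007/569]

step 0: x' = [94/115, 9/460], P' = [444/115 -294/115; -294/115 931/460]
step 1: x' = [-4808/10811, 390/569], P' = [37356/10811 -1272/569; -1272/569 1007/569]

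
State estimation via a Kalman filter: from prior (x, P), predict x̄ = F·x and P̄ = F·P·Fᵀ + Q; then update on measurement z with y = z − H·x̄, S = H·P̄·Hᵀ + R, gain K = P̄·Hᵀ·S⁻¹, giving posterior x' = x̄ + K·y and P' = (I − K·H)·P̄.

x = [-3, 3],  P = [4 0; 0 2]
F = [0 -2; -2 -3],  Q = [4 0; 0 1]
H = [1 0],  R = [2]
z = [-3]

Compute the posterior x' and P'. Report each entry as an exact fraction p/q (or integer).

x̄ = F·x = [-6, -3]
P̄ = F·P·Fᵀ + Q = [12 12; 12 35]
y = z − H·x̄ = [3]
S = H·P̄·Hᵀ + R = [14]
K = P̄·Hᵀ·S⁻¹ = [6/7; 6/7]
x' = x̄ + K·y = [-24/7, -3/7]
P' = (I − K·H)·P̄ = [12/7 12/7; 12/7 173/7]

x' = [-24/7, -3/7]
P' = [12/7 12/7; 12/7 173/7]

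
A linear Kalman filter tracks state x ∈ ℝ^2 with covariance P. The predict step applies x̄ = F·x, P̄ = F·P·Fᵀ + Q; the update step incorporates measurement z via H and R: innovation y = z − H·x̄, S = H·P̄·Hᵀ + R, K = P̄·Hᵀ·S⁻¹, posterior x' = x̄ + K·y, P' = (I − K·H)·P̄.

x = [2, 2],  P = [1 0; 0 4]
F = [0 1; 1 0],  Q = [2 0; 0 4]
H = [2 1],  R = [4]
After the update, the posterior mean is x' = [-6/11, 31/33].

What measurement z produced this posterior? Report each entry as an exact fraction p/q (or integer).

z = [-1]

x̄ = F·x = [2, 2]
P̄ = F·P·Fᵀ + Q = [6 0; 0 5]
S = H·P̄·Hᵀ + R = [33]
K = P̄·Hᵀ·S⁻¹ = [4/11; 5/33]
x' − x̄ = [-28/11, -35/33] = K·y
y = (KᵀK)⁻¹·Kᵀ·(x' − x̄) = [-7]
z = y + H·x̄ = [-7] + [6] = [-1]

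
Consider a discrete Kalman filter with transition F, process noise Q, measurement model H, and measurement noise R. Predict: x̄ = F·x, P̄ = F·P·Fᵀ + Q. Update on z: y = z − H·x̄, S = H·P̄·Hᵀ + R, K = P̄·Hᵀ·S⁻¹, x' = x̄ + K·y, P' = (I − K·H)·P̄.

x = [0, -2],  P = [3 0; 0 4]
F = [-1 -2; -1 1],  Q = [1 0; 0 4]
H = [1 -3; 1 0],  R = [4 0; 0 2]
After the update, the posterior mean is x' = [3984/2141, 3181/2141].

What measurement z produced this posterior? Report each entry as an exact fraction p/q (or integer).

x̄ = F·x = [4, -2]
P̄ = F·P·Fᵀ + Q = [20 -5; -5 11]
S = H·P̄·Hᵀ + R = [153 35; 35 22]
K = P̄·Hᵀ·S⁻¹ = [70/2141 1835/2141; -661/2141 565/2141]
x' − x̄ = [-4580/2141, 7463/2141] = K·y
y = (KᵀK)⁻¹·Kᵀ·(x' − x̄) = [-13, -2]
z = y + H·x̄ = [-13, -2] + [10, 4] = [-3, 2]

z = [-3, 2]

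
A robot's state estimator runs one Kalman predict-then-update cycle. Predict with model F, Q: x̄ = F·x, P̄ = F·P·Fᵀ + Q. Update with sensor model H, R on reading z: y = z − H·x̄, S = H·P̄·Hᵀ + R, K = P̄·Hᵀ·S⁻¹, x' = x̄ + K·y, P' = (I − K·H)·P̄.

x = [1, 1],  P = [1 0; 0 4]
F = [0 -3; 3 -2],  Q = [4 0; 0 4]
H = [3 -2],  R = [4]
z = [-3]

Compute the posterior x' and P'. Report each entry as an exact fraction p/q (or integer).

x̄ = F·x = [-3, 1]
P̄ = F·P·Fᵀ + Q = [40 24; 24 29]
y = z − H·x̄ = [8]
S = H·P̄·Hᵀ + R = [192]
K = P̄·Hᵀ·S⁻¹ = [3/8; 7/96]
x' = x̄ + K·y = [0, 19/12]
P' = (I − K·H)·P̄ = [13 75/4; 75/4 1343/48]

x' = [0, 19/12]
P' = [13 75/4; 75/4 1343/48]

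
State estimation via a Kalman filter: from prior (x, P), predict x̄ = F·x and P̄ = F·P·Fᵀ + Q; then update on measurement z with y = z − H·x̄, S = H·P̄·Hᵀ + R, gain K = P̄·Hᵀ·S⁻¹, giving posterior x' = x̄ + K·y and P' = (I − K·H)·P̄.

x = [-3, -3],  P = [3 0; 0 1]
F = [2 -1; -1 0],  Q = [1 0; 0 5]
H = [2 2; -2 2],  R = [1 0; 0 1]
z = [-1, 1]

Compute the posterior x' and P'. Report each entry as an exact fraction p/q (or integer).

x̄ = F·x = [-3, 3]
P̄ = F·P·Fᵀ + Q = [14 -6; -6 8]
y = z − H·x̄ = [-1, -11]
S = H·P̄·Hᵀ + R = [41 -24; -24 137]
K = P̄·Hᵀ·S⁻¹ = [1232/5041 -1256/5041; 1220/5041 1244/5041]
x' = x̄ + K·y = [-2539/5041, 219/5041]
P' = (I − K·H)·P̄ = [622/5041 -6/5041; -6/5041 616/5041]

x' = [-2539/5041, 219/5041]
P' = [622/5041 -6/5041; -6/5041 616/5041]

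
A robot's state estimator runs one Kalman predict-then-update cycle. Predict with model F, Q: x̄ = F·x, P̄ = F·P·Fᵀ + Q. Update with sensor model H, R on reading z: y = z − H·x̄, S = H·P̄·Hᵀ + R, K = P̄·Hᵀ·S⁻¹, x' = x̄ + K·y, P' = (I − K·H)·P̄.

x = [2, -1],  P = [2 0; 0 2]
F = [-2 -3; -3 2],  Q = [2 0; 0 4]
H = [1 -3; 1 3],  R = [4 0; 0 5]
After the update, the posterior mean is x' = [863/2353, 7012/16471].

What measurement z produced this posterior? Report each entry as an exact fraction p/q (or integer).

z = [-1, 2]

x̄ = F·x = [-1, -8]
P̄ = F·P·Fᵀ + Q = [28 0; 0 30]
S = H·P̄·Hᵀ + R = [302 -242; -242 303]
K = P̄·Hᵀ·S⁻¹ = [1090/2353 1088/2353; -2745/16471 2700/16471]
x' − x̄ = [3216/2353, 138780/16471] = K·y
y = (KᵀK)⁻¹·Kᵀ·(x' − x̄) = [-24, 27]
z = y + H·x̄ = [-24, 27] + [23, -25] = [-1, 2]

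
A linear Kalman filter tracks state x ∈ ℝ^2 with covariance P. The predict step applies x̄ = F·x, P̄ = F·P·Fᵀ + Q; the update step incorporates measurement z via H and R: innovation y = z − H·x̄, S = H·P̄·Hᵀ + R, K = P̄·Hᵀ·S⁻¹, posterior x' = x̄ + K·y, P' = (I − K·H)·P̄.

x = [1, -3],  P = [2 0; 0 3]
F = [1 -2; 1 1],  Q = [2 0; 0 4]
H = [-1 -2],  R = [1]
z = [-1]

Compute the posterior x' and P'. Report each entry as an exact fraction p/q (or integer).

x' = [243/37, -102/37]
P' = [528/37 -260/37; -260/37 137/37]

x̄ = F·x = [7, -2]
P̄ = F·P·Fᵀ + Q = [16 -4; -4 9]
y = z − H·x̄ = [2]
S = H·P̄·Hᵀ + R = [37]
K = P̄·Hᵀ·S⁻¹ = [-8/37; -14/37]
x' = x̄ + K·y = [243/37, -102/37]
P' = (I − K·H)·P̄ = [528/37 -260/37; -260/37 137/37]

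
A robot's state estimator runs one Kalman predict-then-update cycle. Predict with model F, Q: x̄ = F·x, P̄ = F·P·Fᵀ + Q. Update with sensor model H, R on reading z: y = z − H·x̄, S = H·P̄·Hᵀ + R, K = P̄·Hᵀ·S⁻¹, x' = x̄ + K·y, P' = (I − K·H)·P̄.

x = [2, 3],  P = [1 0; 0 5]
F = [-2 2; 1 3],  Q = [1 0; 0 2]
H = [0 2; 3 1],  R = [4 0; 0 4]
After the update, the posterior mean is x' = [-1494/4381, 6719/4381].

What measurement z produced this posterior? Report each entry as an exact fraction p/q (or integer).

x̄ = F·x = [2, 11]
P̄ = F·P·Fᵀ + Q = [25 28; 28 48]
S = H·P̄·Hᵀ + R = [196 264; 264 445]
K = P̄·Hᵀ·S⁻¹ = [-568/4381 1351/4381; 1968/4381 132/4381]
x' − x̄ = [-10256/4381, -41472/4381] = K·y
y = (KᵀK)⁻¹·Kᵀ·(x' − x̄) = [-20, -16]
z = y + H·x̄ = [-20, -16] + [22, 17] = [2, 1]

z = [2, 1]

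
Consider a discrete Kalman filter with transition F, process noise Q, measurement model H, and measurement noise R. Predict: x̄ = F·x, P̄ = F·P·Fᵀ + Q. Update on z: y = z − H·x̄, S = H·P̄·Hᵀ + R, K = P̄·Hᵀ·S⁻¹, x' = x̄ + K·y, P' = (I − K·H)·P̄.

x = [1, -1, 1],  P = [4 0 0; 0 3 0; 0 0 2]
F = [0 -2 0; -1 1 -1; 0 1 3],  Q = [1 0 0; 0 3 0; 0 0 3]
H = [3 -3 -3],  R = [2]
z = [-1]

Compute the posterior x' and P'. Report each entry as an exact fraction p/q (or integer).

x' = [92/121, -273/121, 404/121]
P' = [448/121 -51/121 489/121; -51/121 1047/121 -1092/121; 489/121 -1092/121 7959/605]

x̄ = F·x = [2, -3, 2]
P̄ = F·P·Fᵀ + Q = [13 -6 -6; -6 12 -3; -6 -3 24]
y = z − H·x̄ = [-10]
S = H·P̄·Hᵀ + R = [605]
K = P̄·Hᵀ·S⁻¹ = [15/121; -9/121; -81/605]
x' = x̄ + K·y = [92/121, -273/121, 404/121]
P' = (I − K·H)·P̄ = [448/121 -51/121 489/121; -51/121 1047/121 -1092/121; 489/121 -1092/121 7959/605]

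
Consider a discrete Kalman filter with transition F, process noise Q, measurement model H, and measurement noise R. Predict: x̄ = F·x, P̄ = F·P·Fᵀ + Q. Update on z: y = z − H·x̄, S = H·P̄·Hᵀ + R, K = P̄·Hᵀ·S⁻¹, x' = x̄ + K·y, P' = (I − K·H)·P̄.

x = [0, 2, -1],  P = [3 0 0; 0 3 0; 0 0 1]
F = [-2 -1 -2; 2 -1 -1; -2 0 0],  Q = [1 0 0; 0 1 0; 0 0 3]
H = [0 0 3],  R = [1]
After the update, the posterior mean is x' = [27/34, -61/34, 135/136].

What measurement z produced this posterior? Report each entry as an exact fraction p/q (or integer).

x̄ = F·x = [0, -1, 0]
P̄ = F·P·Fᵀ + Q = [20 -7 12; -7 17 -12; 12 -12 15]
S = H·P̄·Hᵀ + R = [136]
K = P̄·Hᵀ·S⁻¹ = [9/34; -9/34; 45/136]
x' − x̄ = [27/34, -27/34, 135/136] = K·y
y = (KᵀK)⁻¹·Kᵀ·(x' − x̄) = [3]
z = y + H·x̄ = [3] + [0] = [3]

z = [3]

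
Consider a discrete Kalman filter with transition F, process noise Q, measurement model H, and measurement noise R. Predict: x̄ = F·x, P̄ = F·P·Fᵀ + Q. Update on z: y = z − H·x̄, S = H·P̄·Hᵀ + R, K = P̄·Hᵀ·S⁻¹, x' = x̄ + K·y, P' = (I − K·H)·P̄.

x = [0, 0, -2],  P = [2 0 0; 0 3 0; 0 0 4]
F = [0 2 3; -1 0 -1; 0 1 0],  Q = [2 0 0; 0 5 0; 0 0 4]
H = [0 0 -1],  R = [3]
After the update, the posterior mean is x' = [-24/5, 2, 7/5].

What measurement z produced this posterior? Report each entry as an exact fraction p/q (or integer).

x̄ = F·x = [-6, 2, 0]
P̄ = F·P·Fᵀ + Q = [50 -12 6; -12 11 0; 6 0 7]
S = H·P̄·Hᵀ + R = [10]
K = P̄·Hᵀ·S⁻¹ = [-3/5; 0; -7/10]
x' − x̄ = [6/5, 0, 7/5] = K·y
y = (KᵀK)⁻¹·Kᵀ·(x' − x̄) = [-2]
z = y + H·x̄ = [-2] + [0] = [-2]

z = [-2]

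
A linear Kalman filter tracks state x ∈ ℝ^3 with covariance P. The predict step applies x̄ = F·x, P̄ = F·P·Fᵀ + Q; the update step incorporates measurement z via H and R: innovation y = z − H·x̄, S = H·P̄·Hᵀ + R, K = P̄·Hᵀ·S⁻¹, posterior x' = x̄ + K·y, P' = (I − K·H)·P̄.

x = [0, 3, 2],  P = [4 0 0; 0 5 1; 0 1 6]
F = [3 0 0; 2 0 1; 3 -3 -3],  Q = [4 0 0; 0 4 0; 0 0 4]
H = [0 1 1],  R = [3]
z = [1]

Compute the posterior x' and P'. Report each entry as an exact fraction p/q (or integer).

x' = [35/8, 395/96, -10/3]
P' = [85/4 239/16 -14; 239/16 4151/192 -127/6; -14 -127/6 71/3]

x̄ = F·x = [0, 2, -15]
P̄ = F·P·Fᵀ + Q = [40 24 36; 24 26 3; 36 3 157]
y = z − H·x̄ = [14]
S = H·P̄·Hᵀ + R = [192]
K = P̄·Hᵀ·S⁻¹ = [5/16; 29/192; 5/6]
x' = x̄ + K·y = [35/8, 395/96, -10/3]
P' = (I − K·H)·P̄ = [85/4 239/16 -14; 239/16 4151/192 -127/6; -14 -127/6 71/3]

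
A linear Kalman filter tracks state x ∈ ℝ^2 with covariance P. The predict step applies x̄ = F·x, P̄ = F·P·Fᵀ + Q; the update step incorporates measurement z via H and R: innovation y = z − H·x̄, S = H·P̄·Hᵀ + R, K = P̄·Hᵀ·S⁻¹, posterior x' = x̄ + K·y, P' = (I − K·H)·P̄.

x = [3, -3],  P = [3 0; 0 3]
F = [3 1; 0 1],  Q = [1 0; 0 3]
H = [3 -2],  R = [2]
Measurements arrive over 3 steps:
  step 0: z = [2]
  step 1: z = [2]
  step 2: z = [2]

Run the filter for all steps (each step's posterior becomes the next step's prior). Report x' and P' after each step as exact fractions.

step 0: x' = [-300/269, -741/269], P' = [770/269 1068/269; 1068/269 1605/269]
step 1: x' = [-6258/44693, -9471/8126], P' = [116066/44693 14190/4063; 14190/4063 41697/8126]
step 2: x' = [4824570/26936477, -19304025/26936477], P' = [68609906/26936477 92174310/26936477; 92174310/26936477 135529494/26936477]

step 0: x̄ = F·x = [6, -3]
step 0: P̄ = F·P·Fᵀ + Q = [31 3; 3 6]
step 0: y = z − H·x̄ = [-22]
step 0: S = H·P̄·Hᵀ + R = [269]
step 0: K = P̄·Hᵀ·S⁻¹ = [87/269; -3/269]
step 0: x' = x̄ + K·y = [-300/269, -741/269]
step 0: P' = (I − K·H)·P̄ = [770/269 1068/269; 1068/269 1605/269]
step 1: x̄ = F·x = [-1641/269, -741/269]
step 1: P̄ = F·P·Fᵀ + Q = [15212/269 4809/269; 4809/269 2412/269]
step 1: y = z − H·x̄ = [3979/269]
step 1: S = H·P̄·Hᵀ + R = [89386/269]
step 1: K = P̄·Hᵀ·S⁻¹ = [18009/44693; 873/8126]
step 1: x' = x̄ + K·y = [-6258/44693, -9471/8126]
step 1: P' = (I − K·H)·P̄ = [116066/44693 14190/4063; 14190/4063 41697/8126]
step 2: x̄ = F·x = [-8337/5258, -9471/8126]
step 2: P̄ = F·P·Fᵀ + Q = [265313/5258 7461/478; 7461/478 66075/8126]
step 2: y = z − H·x̄ = [395597/89386]
step 2: S = H·P̄·Hᵀ + R = [26936477/89386]
step 2: K = P̄·Hᵀ·S⁻¹ = [10740549/26936477; 2731971/26936477]
step 2: x' = x̄ + K·y = [4824570/26936477, -19304025/26936477]
step 2: P' = (I − K·H)·P̄ = [68609906/26936477 92174310/26936477; 92174310/26936477 135529494/26936477]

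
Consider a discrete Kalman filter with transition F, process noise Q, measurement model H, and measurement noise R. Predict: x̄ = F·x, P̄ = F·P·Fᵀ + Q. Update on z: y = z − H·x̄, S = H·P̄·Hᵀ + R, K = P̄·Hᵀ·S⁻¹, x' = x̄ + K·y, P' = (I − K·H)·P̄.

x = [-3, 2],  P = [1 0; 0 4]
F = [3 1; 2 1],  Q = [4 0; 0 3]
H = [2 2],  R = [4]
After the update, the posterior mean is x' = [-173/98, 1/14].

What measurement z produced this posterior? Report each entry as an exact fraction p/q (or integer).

x̄ = F·x = [-7, -4]
P̄ = F·P·Fᵀ + Q = [17 10; 10 11]
S = H·P̄·Hᵀ + R = [196]
K = P̄·Hᵀ·S⁻¹ = [27/98; 3/14]
x' − x̄ = [513/98, 57/14] = K·y
y = (KᵀK)⁻¹·Kᵀ·(x' − x̄) = [19]
z = y + H·x̄ = [19] + [-22] = [-3]

z = [-3]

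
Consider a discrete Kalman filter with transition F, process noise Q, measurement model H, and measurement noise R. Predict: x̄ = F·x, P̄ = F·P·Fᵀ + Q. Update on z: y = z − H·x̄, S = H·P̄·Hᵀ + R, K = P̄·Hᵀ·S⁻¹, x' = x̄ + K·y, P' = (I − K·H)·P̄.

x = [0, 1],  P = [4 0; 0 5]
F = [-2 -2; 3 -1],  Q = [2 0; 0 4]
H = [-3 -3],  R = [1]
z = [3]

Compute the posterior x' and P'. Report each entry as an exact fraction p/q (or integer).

x' = [-35/31, 1/8]
P' = [854/31 -55/2; -55/2 441/16]

x̄ = F·x = [-2, -1]
P̄ = F·P·Fᵀ + Q = [38 -14; -14 45]
y = z − H·x̄ = [-6]
S = H·P̄·Hᵀ + R = [496]
K = P̄·Hᵀ·S⁻¹ = [-9/62; -3/16]
x' = x̄ + K·y = [-35/31, 1/8]
P' = (I − K·H)·P̄ = [854/31 -55/2; -55/2 441/16]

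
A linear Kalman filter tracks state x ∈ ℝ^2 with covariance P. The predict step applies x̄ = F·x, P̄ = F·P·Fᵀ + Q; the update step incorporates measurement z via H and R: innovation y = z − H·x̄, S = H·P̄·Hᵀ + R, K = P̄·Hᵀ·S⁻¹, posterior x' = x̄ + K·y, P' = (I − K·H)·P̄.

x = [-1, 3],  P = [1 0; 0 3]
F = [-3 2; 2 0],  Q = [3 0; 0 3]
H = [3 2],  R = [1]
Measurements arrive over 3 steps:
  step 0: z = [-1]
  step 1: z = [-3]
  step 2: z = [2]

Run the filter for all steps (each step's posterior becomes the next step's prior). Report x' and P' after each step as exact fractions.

step 0: x̄ = F·x = [9, -2]
step 0: P̄ = F·P·Fᵀ + Q = [24 -6; -6 7]
step 0: y = z − H·x̄ = [-24]
step 0: S = H·P̄·Hᵀ + R = [173]
step 0: K = P̄·Hᵀ·S⁻¹ = [60/173; -4/173]
step 0: x' = x̄ + K·y = [117/173, -250/173]
step 0: P' = (I − K·H)·P̄ = [552/173 -798/173; -798/173 1195/173]
step 1: x̄ = F·x = [-851/173, 234/173]
step 1: P̄ = F·P·Fᵀ + Q = [19843/173 -6504/173; -6504/173 2727/173]
step 1: y = z − H·x̄ = [1566/173]
step 1: S = H·P̄·Hᵀ + R = [111620/173]
step 1: K = P̄·Hᵀ·S⁻¹ = [46521/111620; -7029/55810]
step 1: x' = x̄ + K·y = [-63979/55810, 5931/27905]
step 1: P' = (I − K·H)·P̄ = [292903/111620 -208047/55810; -208047/55810 154278/27905]
step 2: x̄ = F·x = [215661/55810, -63979/27905]
step 2: P̄ = F·P·Fᵀ + Q = [10432563/111620 -1710897/55810; -1710897/55810 376618/27905]
step 2: y = z − H·x̄ = [-279447/55810]
step 2: S = H·P̄·Hᵀ + R = [58969047/111620]
step 2: K = P̄·Hᵀ·S⁻¹ = [8151367/19656349; -7252438/58969047]
step 2: x' = x̄ + K·y = [35141244/19656349, -32962368/19656349]
step 2: P' = (I − K·H)·P̄ = [51350541/19656349 -72950128/19656349; -72950128/19656349 324649357/58969047]

step 0: x' = [117/173, -250/173], P' = [552/173 -798/173; -798/173 1195/173]
step 1: x' = [-63979/55810, 5931/27905], P' = [292903/111620 -208047/55810; -208047/55810 154278/27905]
step 2: x' = [35141244/19656349, -32962368/19656349], P' = [51350541/19656349 -72950128/19656349; -72950128/19656349 324649357/58969047]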